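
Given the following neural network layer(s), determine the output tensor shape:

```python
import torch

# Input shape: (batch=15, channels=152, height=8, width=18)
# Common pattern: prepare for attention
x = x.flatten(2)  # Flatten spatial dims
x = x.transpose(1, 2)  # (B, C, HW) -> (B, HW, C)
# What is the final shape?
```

Input: (15, 152, 8, 18) -> after flatten(2): (15, 152, 144) -> Output: (15, 144, 152)

Answer: (15, 144, 152)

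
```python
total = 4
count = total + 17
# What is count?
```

Trace:
`total = 4` → total = 4
`count = total + 17` → count = 21
So count = 21

Answer: 21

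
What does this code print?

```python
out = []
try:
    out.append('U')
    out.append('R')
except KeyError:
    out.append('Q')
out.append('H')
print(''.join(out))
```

Execution trace: 'U' (try body) → 'R' (try body, no exception) → 'H' (after the try/except). Output: URH

Answer: URH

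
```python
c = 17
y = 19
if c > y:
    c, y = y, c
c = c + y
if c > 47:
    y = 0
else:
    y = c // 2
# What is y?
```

Trace:
`c = 17` → c = 17
`y = 19` → y = 19
`if c > y: ...` → c > y is False → no variable changes
`c = c + y` → c = 36
`if c > 47: ...` → c > 47 is False, take else branch → y = 18
So y = 18

Answer: 18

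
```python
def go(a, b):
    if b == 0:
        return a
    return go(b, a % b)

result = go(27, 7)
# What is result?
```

go(27, 7) -> go(7, 6) -> go(6, 1) -> go(1, 0) -> 1

Answer: 1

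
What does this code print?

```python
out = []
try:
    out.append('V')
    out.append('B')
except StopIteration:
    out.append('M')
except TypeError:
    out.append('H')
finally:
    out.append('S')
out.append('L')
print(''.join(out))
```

Execution trace: 'V' (try body) → 'B' (try body, no exception) → 'S' (finally) → 'L' (after the try/except). Output: VBSL

Answer: VBSL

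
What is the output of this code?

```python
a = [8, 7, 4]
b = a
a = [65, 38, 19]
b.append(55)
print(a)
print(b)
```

Key concept: rebinding vs mutation: a is rebound to a new list, b still points at the original.
Step by step:
`a = [8, 7, 4]` → a = [8, 7, 4]
`b = a` → b = [8, 7, 4] (same object as a)
`a = [65, 38, 19]` → a = [65, 38, 19]
`b.append(55)` → b = [8, 7, 4, 55]
`print(a)` → prints [65, 38, 19]
`print(b)` → prints [8, 7, 4, 55]

Answer:
[65, 38, 19]
[8, 7, 4, 55]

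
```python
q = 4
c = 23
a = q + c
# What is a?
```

Trace:
`q = 4` → q = 4
`c = 23` → c = 23
`a = q + c` → a = 27
So a = 27

Answer: 27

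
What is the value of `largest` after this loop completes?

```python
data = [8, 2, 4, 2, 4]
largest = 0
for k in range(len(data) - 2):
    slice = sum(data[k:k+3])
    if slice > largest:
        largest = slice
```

Max sum of 3-element window in [8, 2, 4, 2, 4]
`largest` takes the values: 0 → 14

Answer: 14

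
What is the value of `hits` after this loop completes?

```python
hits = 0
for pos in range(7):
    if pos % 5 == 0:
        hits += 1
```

Count numbers divisible by 5 in range(7)
`hits` takes the values: 0 → 1 → 2

Answer: 2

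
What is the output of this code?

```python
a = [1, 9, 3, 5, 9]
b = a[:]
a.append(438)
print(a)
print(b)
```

Key concept: slice [:] creates copy.
Step by step:
`a = [1, 9, 3, 5, 9]` → a = [1, 9, 3, 5, 9]
`b = a[:]` → b = [1, 9, 3, 5, 9]
`a.append(438)` → a = [1, 9, 3, 5, 9, 438]
`print(a)` → prints [1, 9, 3, 5, 9, 438]
`print(b)` → prints [1, 9, 3, 5, 9]

Answer:
[1, 9, 3, 5, 9, 438]
[1, 9, 3, 5, 9]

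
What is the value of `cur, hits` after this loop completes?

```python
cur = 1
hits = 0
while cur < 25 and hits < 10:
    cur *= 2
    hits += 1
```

Double until >= 25 or 10 iterations
`cur, hits` takes the values: (1, 0) → (2, 0) → (2, 1) → (4, 1) → (4, 2) → (8, 2) → (8, 3) → (16, 3) → (16, 4) → (32, 4) → (32, 5)

Answer: 32, 5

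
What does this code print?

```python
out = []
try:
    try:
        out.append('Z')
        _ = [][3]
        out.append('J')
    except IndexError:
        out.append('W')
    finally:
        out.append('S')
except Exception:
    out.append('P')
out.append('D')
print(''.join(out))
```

Execution trace: 'Z' (inner try body) → 'W' (inner except IndexError) → 'S' (inner finally) → 'D' (after the try/except). Output: ZWSD

Answer: ZWSD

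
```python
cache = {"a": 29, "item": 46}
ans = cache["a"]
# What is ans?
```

Trace:
`cache = {"a": 29, "item": 46}` → cache = {'a': 29, 'item': 46}
`ans = cache["a"]` → ans = 29
So ans = 29

Answer: 29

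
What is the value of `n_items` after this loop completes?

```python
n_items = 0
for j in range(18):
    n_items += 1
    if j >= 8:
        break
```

Loop breaks when j reaches 8, n_items is 9
`n_items` takes the values: 0 → 1 → 2 → 3 → 4 → 5 → 6 → 7 → 8 → 9

Answer: 9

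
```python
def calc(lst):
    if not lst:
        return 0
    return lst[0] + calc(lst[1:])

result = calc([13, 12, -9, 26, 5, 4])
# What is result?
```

13 + 12 + (-9) + 26 + 5 + 4 + 0 = 51

Answer: 51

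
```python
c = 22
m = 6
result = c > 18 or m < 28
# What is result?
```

Trace:
`c = 22` → c = 22
`m = 6` → m = 6
`result = c > 18 or m < 28` → result = True
So result = True

Answer: True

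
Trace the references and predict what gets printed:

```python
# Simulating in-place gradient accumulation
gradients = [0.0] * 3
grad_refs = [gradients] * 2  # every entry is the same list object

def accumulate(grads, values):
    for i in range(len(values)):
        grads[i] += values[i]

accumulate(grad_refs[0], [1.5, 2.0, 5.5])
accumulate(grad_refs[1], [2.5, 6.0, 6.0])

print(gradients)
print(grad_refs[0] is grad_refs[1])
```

Key concept: gradient accumulation aliasing.
Step by step:
`gradients = [0.0] * 3` → gradients = [0.0, 0.0, 0.0]
`grad_refs = [gradients] * 2` → grad_refs = [[0.0, 0.0, 0.0], [0.0, 0.0, 0.0]]
`accumulate(grad_refs[0], [1.5, 2.0, 5.5])` → gradients = [1.5, 2.0, 5.5]; grad_refs = [[1.5, 2.0, 5.5], [1.5, 2.0, 5.5]]
`accumulate(grad_refs[1], [2.5, 6.0, 6.0])` → gradients = [4.0, 8.0, 11.5]; grad_refs = [[4.0, 8.0, 11.5], [4.0, 8.0, 11.5]]
`print(gradients)` → prints [4.0, 8.0, 11.5]
`print(grad_refs[0] is grad_refs[1])` → prints True

Answer:
[4.0, 8.0, 11.5]
True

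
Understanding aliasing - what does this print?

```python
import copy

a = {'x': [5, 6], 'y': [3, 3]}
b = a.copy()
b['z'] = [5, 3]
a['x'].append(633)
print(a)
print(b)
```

Key concept: shallow copy of dict with mutable values.
Step by step:
`a = {'x': [5, 6], 'y': [3, 3]}` → a = {'x': [5, 6], 'y': [3, 3]}
`b = a.copy()` → b = {'x': [5, 6], 'y': [3, 3]}
`b['z'] = [5, 3]` → b = {'x': [5, 6], 'y': [3, 3], 'z': [5, 3]}
`a['x'].append(633)` → a = {'x': [5, 6, 633], 'y': [3, 3]}; b = {'x': [5, 6, 633], 'y': [3, 3], 'z': [5, 3]}
`print(a)` → prints {'x': [5, 6, 633], 'y': [3, 3]}
`print(b)` → prints {'x': [5, 6, 633], 'y': [3, 3], 'z': [5, 3]}

Answer:
{'x': [5, 6, 633], 'y': [3, 3]}
{'x': [5, 6, 633], 'y': [3, 3], 'z': [5, 3]}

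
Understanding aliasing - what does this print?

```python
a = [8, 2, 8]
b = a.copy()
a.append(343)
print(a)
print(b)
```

Key concept: list.copy() creates independent copy.
Step by step:
`a = [8, 2, 8]` → a = [8, 2, 8]
`b = a.copy()` → b = [8, 2, 8]
`a.append(343)` → a = [8, 2, 8, 343]
`print(a)` → prints [8, 2, 8, 343]
`print(b)` → prints [8, 2, 8]

Answer:
[8, 2, 8, 343]
[8, 2, 8]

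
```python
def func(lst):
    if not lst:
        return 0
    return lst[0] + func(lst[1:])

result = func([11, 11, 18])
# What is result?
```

11 + 11 + 18 + 0 = 40

Answer: 40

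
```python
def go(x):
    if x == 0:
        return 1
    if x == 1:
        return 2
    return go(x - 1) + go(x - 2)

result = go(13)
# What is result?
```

Build up from base cases: go(0)=1, go(1)=2, go(2)=3, go(3)=5, go(4)=8, go(5)=13, go(6)=21, ..., go(13)=610

Answer: 610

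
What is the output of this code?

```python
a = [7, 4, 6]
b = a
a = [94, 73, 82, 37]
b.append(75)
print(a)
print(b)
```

Key concept: rebinding vs mutation: a is rebound to a new list, b still points at the original.
Step by step:
`a = [7, 4, 6]` → a = [7, 4, 6]
`b = a` → b = [7, 4, 6] (same object as a)
`a = [94, 73, 82, 37]` → a = [94, 73, 82, 37]
`b.append(75)` → b = [7, 4, 6, 75]
`print(a)` → prints [94, 73, 82, 37]
`print(b)` → prints [7, 4, 6, 75]

Answer:
[94, 73, 82, 37]
[7, 4, 6, 75]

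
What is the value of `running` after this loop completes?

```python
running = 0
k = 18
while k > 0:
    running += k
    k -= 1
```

Sum 18 down to 1
`running` takes the values: 0 → 18 → 35 → 51 → 66 → 80 → 93 → 105 → 116 → 126 → 135 → 143 → 150 → 156 → 161 → 165 → 168 → 170 → 171

Answer: 171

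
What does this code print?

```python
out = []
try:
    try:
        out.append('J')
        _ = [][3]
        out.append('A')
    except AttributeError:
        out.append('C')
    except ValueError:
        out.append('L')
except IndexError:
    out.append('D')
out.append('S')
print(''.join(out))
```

Execution trace: 'J' (try body) → 'D' (outer except IndexError) → 'S' (after the try/except). Output: JDS

Answer: JDS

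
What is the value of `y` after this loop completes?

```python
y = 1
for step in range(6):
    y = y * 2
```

Multiply by 2, 6 times: 1 * 2^6 = 64
`y` takes the values: 1 → 2 → 4 → 8 → 16 → 32 → 64

Answer: 64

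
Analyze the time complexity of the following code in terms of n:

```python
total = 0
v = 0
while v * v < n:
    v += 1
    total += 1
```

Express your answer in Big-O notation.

Each loop level contributes: √n. Multiplying the contributions gives O(√n).

Answer: O(√n)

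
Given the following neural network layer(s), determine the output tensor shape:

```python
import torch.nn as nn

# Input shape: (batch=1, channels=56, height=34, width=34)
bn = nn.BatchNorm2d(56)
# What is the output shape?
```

Input: (1, 56, 34, 34) -> Output: (1, 56, 34, 34)

Answer: (1, 56, 34, 34)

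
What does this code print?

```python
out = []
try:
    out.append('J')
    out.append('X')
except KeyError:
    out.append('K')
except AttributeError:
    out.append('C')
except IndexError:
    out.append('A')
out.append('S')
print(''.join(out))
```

Execution trace: 'J' (try body) → 'X' (try body, no exception) → 'S' (after the try/except). Output: JXS

Answer: JXS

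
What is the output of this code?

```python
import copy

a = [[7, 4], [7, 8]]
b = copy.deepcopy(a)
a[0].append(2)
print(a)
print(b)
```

Key concept: deep copy is fully independent.
Step by step:
`a = [[7, 4], [7, 8]]` → a = [[7, 4], [7, 8]]
`b = copy.deepcopy(a)` → b = [[7, 4], [7, 8]]
`a[0].append(2)` → a = [[7, 4, 2], [7, 8]]
`print(a)` → prints [[7, 4, 2], [7, 8]]
`print(b)` → prints [[7, 4], [7, 8]]

Answer:
[[7, 4, 2], [7, 8]]
[[7, 4], [7, 8]]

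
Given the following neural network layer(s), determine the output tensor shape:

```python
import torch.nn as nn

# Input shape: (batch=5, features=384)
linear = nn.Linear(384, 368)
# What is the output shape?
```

Input: (5, 384) -> Output: (5, 368)

Answer: (5, 368)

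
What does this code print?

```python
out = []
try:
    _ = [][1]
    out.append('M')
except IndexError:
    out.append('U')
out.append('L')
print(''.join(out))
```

Execution trace: 'U' (except IndexError) → 'L' (after the try/except). Output: UL

Answer: UL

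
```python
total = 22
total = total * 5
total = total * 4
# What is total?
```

Trace:
`total = 22` → total = 22
`total = total * 5` → total = 110
`total = total * 4` → total = 440
So total = 440

Answer: 440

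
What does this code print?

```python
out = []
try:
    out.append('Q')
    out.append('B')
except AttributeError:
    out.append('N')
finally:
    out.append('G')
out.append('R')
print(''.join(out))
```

Execution trace: 'Q' (try body) → 'B' (try body, no exception) → 'G' (finally) → 'R' (after the try/except). Output: QBGR

Answer: QBGR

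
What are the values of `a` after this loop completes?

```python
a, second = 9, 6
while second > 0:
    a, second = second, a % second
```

GCD of 9 and 6
`a` takes the values: 9 → 6 → 3

Answer: 3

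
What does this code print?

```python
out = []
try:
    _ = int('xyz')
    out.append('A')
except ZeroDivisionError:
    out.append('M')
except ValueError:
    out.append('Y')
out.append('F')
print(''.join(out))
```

Execution trace: 'Y' (except ValueError) → 'F' (after the try/except). Output: YF

Answer: YF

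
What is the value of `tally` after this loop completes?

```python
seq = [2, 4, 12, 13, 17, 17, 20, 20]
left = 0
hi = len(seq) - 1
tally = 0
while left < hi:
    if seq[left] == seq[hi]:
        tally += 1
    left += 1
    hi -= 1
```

Count matching pairs from ends
`tally` takes the values: 0

Answer: 0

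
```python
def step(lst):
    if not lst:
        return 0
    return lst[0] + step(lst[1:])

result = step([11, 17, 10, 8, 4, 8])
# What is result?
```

11 + 17 + 10 + 8 + 4 + 8 + 0 = 58

Answer: 58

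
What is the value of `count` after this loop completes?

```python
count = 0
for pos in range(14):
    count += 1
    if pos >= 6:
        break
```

Loop breaks when pos reaches 6, count is 7
`count` takes the values: 0 → 1 → 2 → 3 → 4 → 5 → 6 → 7

Answer: 7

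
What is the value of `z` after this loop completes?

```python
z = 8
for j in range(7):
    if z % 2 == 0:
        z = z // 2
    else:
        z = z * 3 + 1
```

Collatz-style transformation from 8
`z` takes the values: 8 → 4 → 2 → 1 → 4 → 2 → 1 → 4

Answer: 4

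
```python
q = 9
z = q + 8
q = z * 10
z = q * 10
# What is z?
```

Trace:
`q = 9` → q = 9
`z = q + 8` → z = 17
`q = z * 10` → q = 170
`z = q * 10` → z = 1700
So z = 1700

Answer: 1700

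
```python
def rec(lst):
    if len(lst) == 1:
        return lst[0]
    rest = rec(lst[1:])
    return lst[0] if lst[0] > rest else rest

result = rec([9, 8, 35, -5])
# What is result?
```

Recursive max over [9, 8, 35, -5] = 35

Answer: 35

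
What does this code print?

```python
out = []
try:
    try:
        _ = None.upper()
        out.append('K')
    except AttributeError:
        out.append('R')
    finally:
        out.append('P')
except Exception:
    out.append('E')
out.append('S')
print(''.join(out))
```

Execution trace: 'R' (inner except AttributeError) → 'P' (inner finally) → 'S' (after the try/except). Output: RPS

Answer: RPS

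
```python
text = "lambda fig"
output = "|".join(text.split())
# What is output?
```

Trace:
`text = "lambda fig"` → text = 'lambda fig'
`output = "|".join(text.split())` → output = 'lambda|fig'
So output = 'lambda|fig'

Answer: 'lambda|fig'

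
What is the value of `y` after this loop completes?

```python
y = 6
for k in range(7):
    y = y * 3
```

Multiply by 3, 7 times: 6 * 3^7 = 13122
`y` takes the values: 6 → 18 → 54 → 162 → 486 → 1458 → 4374 → 13122

Answer: 13122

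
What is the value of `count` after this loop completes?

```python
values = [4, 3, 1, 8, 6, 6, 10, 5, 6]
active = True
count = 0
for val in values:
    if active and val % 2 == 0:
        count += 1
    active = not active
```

Count even values at even positions
`count` takes the values: 0 → 1 → 2 → 3 → 4

Answer: 4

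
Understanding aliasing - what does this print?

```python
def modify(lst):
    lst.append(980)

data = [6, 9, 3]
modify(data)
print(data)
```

Key concept: function modifies passed list.
Step by step:
`data = [6, 9, 3]` → data = [6, 9, 3]
`modify(data)` → data = [6, 9, 3, 980]
`print(data)` → prints [6, 9, 3, 980]

Answer: [6, 9, 3, 980]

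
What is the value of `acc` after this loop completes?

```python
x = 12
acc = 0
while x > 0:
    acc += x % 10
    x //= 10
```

Sum digits of 12
`acc` takes the values: 0 → 2 → 3

Answer: 3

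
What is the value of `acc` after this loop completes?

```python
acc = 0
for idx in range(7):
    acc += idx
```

Sum of 0 to 6 = 21
`acc` takes the values: 0 → 1 → 3 → 6 → 10 → 15 → 21

Answer: 21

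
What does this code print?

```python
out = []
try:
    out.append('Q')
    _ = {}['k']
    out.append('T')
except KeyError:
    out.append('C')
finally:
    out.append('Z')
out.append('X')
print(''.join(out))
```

Execution trace: 'Q' (try body) → 'C' (except KeyError) → 'Z' (finally) → 'X' (after the try/except). Output: QCZX

Answer: QCZX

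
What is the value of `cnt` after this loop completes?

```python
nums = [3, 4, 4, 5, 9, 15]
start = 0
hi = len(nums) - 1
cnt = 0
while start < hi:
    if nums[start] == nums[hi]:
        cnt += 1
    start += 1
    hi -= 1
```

Count matching pairs from ends
`cnt` takes the values: 0

Answer: 0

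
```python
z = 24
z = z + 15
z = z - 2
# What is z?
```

Trace:
`z = 24` → z = 24
`z = z + 15` → z = 39
`z = z - 2` → z = 37
So z = 37

Answer: 37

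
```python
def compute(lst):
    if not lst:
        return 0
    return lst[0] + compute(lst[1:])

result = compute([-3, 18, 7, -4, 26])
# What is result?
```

(-3) + 18 + 7 + (-4) + 26 + 0 = 44

Answer: 44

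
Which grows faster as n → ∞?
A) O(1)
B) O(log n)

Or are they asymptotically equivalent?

O(1) vs O(log n): Higher order terms dominate.

Answer: B) O(log n) grows faster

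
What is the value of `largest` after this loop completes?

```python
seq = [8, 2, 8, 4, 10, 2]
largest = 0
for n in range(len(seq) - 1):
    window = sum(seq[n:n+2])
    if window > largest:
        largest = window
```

Max sum of 2-element window in [8, 2, 8, 4, 10, 2]
`largest` takes the values: 0 → 10 → 12 → 14

Answer: 14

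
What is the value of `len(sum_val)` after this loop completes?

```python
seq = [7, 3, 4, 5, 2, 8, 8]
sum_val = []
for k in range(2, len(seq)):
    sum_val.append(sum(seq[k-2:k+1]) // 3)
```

Number of 3-element averages
`sum_val` takes the values: [] → [4] → [4, 4] → [4, 4, 3] → [4, 4, 3, 5] → [4, 4, 3, 5, 6]
So `len(sum_val)` = 5

Answer: 5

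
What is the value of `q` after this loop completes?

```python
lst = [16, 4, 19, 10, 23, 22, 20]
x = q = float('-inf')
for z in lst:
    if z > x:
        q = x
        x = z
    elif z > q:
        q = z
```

Second largest (with repeats) in [16, 4, 19, 10, 23, 22, 20]
`q` takes the values: -inf → 4 → 16 → 19 → 22

Answer: 22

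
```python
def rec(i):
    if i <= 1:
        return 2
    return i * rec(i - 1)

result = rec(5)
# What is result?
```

rec(5) = 5 * 4 * 3 * 2 * 2 = 240

Answer: 240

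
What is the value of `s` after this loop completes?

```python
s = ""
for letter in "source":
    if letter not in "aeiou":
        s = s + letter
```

Remove vowels from 'source'
`s` takes the values: "" → "s" → "sr" → "src"

Answer: "src"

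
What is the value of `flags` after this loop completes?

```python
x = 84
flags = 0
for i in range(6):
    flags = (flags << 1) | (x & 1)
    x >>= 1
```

Reverse lowest 6 bits of 84
`flags` takes the values: 0 → 1 → 2 → 5 → 10

Answer: 10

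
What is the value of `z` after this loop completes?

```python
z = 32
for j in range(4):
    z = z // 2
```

Halve 4 times: 32 // 2^4 = 2
`z` takes the values: 32 → 16 → 8 → 4 → 2

Answer: 2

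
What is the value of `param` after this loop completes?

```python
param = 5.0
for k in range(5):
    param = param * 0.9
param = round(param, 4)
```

Exponential decay: 5.0 * 0.9^5
`param` takes the values: 5.0 → 4.5 → 4.05 → 3.645 → 3.2805 → 2.95245 → 2.9525

Answer: 2.9525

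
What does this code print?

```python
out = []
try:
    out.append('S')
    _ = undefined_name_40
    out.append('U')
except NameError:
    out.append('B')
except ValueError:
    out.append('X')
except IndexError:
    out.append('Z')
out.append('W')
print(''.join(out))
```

Execution trace: 'S' (try body) → 'B' (except NameError) → 'W' (after the try/except). Output: SBW

Answer: SBW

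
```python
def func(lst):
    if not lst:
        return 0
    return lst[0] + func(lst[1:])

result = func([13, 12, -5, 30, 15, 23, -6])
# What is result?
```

13 + 12 + (-5) + 30 + 15 + 23 + (-6) + 0 = 82

Answer: 82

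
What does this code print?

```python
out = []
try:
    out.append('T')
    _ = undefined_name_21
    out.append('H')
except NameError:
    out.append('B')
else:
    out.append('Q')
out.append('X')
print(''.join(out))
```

Execution trace: 'T' (try body) → 'B' (except NameError) → 'X' (after the try/except). Output: TBX

Answer: TBX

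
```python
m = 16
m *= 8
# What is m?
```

Trace:
`m = 16` → m = 16
`m *= 8` → m = 128
So m = 128

Answer: 128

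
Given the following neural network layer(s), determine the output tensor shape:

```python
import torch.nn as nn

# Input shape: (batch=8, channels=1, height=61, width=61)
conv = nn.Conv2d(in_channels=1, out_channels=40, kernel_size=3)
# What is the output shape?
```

Input: (8, 1, 61, 61) -> Output: (8, 40, 59, 59)

Answer: (8, 40, 59, 59)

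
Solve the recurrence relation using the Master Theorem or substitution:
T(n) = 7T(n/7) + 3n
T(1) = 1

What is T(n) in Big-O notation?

By Master Theorem: a=7, b=7, f(n)=3n. Since log_7(7) = 1 and f(n) = Θ(n^1), Case 2 applies. T(n) = O(n log n).

Answer: O(n log n)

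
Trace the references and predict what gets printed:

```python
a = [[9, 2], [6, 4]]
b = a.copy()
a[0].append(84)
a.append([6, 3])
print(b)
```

Key concept: shallow copy with nested lists.
Step by step:
`a = [[9, 2], [6, 4]]` → a = [[9, 2], [6, 4]]
`b = a.copy()` → b = [[9, 2], [6, 4]]
`a[0].append(84)` → a = [[9, 2, 84], [6, 4]]; b = [[9, 2, 84], [6, 4]]
`a.append([6, 3])` → a = [[9, 2, 84], [6, 4], [6, 3]]
`print(b)` → prints [[9, 2, 84], [6, 4]]

Answer: [[9, 2, 84], [6, 4]]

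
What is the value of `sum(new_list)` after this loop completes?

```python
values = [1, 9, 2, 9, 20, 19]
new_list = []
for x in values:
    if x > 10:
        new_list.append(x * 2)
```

Sum of doubled values > 10
`new_list` takes the values: [] → [40] → [40, 38]
So `sum(new_list)` = 78

Answer: 78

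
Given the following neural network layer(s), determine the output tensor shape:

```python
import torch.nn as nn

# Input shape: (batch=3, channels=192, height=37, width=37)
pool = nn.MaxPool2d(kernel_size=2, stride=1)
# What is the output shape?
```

Input: (3, 192, 37, 37) -> Output: (3, 192, 36, 36)

Answer: (3, 192, 36, 36)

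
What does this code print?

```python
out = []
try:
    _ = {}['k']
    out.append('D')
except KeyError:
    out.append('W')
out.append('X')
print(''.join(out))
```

Execution trace: 'W' (except KeyError) → 'X' (after the try/except). Output: WX

Answer: WX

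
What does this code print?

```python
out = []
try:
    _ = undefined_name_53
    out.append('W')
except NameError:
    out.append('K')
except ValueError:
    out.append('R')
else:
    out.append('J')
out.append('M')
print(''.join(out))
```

Execution trace: 'K' (except NameError) → 'M' (after the try/except). Output: KM

Answer: KM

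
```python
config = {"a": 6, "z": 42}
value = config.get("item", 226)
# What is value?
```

Trace:
`config = {"a": 6, "z": 42}` → config = {'a': 6, 'z': 42}
`value = config.get("item", 226)` → value = 226
So value = 226

Answer: 226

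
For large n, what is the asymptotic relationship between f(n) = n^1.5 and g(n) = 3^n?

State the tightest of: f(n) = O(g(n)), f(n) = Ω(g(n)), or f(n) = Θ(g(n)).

n^1.5 vs 3^n: f(n) = O(g(n)) but not Ω(g(n)) — 3^n grows strictly faster than n^1.5.

Answer: f(n) = O(g(n)) but not Ω(g(n)) — 3^n grows strictly faster than n^1.5.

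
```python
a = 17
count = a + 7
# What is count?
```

Trace:
`a = 17` → a = 17
`count = a + 7` → count = 24
So count = 24

Answer: 24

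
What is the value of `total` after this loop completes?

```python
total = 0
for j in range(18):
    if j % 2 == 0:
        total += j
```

Sum of even numbers 0 to 17
`total` takes the values: 0 → 2 → 6 → 12 → 20 → 30 → 42 → 56 → 72

Answer: 72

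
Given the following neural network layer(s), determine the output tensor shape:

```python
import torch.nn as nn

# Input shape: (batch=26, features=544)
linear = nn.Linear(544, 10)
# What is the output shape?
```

Input: (26, 544) -> Output: (26, 10)

Answer: (26, 10)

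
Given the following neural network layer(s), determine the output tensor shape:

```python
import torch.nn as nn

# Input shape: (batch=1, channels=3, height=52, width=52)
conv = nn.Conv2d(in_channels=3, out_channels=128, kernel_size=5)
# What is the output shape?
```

Input: (1, 3, 52, 52) -> Output: (1, 128, 48, 48)

Answer: (1, 128, 48, 48)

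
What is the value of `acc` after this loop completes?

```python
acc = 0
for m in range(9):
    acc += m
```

Sum of 0 to 8 = 36
`acc` takes the values: 0 → 1 → 3 → 6 → 10 → 15 → 21 → 28 → 36

Answer: 36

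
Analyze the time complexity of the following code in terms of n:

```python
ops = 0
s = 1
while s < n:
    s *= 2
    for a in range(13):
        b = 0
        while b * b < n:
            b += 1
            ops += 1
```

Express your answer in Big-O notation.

Each loop level contributes: log n × 1 × √n. Multiplying the contributions gives O(√n log n).

Answer: O(√n log n)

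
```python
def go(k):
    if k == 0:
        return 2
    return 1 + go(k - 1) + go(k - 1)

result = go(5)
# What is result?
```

go(k) = 1 + 2·go(k-1), go(0)=2. Closed form: (2+1)·2^5 - 1 = 95.

Answer: 95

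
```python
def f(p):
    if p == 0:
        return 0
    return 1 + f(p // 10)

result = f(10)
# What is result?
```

Count of digits of 10: 2

Answer: 2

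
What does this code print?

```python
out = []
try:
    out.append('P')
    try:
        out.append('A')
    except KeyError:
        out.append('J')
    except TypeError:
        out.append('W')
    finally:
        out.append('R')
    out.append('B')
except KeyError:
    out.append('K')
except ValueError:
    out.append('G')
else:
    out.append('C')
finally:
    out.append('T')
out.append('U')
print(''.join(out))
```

Execution trace: 'P' (try body) → 'A' (inner try body, no exception) → 'R' (inner finally) → 'B' (try body, no exception) → 'C' (else) → 'T' (finally) → 'U' (after the try/except). Output: PARBCTU

Answer: PARBCTU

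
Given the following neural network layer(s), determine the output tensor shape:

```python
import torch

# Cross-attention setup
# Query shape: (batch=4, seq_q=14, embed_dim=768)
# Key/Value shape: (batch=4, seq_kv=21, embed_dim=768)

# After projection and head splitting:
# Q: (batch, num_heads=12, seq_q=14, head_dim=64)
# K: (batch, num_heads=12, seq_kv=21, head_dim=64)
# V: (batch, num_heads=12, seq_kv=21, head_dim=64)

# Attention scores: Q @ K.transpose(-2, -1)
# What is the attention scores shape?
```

Input: (4, 14, 768) -> Output: (4, 12, 14, 21)

Answer: (4, 12, 14, 21)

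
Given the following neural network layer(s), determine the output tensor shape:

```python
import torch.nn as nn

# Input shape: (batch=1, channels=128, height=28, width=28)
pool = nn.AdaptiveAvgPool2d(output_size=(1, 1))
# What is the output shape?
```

Input: (1, 128, 28, 28) -> Output: (1, 128, 1, 1)

Answer: (1, 128, 1, 1)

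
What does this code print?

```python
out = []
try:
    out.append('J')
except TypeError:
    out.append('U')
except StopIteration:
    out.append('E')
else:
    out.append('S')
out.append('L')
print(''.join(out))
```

Execution trace: 'J' (try body, no exception) → 'S' (else) → 'L' (after the try/except). Output: JSL

Answer: JSL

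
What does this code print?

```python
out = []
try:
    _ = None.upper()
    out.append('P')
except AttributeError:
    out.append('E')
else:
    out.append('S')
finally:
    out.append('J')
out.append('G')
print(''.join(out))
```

Execution trace: 'E' (except AttributeError) → 'J' (finally) → 'G' (after the try/except). Output: EJG

Answer: EJG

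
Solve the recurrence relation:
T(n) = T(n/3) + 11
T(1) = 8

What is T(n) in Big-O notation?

Each step divides n by 3 and adds 11. After log_3(n) steps we reach T(1)=8. So T(n) = 11·log_3(n) + 8 = O(log n).

Answer: O(log n)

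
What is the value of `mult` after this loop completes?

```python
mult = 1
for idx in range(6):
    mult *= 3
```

3^6 = 729
`mult` takes the values: 1 → 3 → 9 → 27 → 81 → 243 → 729

Answer: 729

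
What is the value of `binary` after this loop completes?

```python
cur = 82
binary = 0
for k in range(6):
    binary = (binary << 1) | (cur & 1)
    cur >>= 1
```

Reverse lowest 6 bits of 82
`binary` takes the values: 0 → 1 → 2 → 4 → 9 → 18

Answer: 18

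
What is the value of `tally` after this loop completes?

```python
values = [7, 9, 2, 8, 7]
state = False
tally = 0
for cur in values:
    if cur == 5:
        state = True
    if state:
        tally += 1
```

Count elements after first 5 in [7, 9, 2, 8, 7]
`tally` takes the values: 0

Answer: 0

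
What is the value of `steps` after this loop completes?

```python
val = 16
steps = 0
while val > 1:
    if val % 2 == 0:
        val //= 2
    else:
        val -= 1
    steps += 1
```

Steps to reduce 16 to 1
`steps` takes the values: 0 → 1 → 2 → 3 → 4

Answer: 4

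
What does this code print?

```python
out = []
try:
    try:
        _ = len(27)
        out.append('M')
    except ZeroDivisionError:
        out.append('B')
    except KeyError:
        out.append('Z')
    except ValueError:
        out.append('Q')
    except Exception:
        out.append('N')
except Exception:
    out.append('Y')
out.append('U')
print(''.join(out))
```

Execution trace: 'N' (inner except Exception) → 'U' (after the try/except). Output: NU

Answer: NU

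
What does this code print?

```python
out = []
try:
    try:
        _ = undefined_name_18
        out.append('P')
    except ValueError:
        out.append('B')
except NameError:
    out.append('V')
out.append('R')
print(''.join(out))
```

Execution trace: 'V' (outer except NameError) → 'R' (after the try/except). Output: VR

Answer: VR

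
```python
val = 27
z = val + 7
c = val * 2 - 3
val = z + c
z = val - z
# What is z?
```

Trace:
`val = 27` → val = 27
`z = val + 7` → z = 34
`c = val * 2 - 3` → c = 51
`val = z + c` → val = 85
`z = val - z` → z = 51
So z = 51

Answer: 51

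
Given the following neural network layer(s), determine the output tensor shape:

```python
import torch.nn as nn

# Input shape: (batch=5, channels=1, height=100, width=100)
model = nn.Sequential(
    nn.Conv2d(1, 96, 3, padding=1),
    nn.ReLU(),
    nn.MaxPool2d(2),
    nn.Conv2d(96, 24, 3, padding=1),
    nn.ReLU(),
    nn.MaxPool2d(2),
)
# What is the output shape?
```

Input: (5, 1, 100, 100) -> after first Conv2d: (5, 96, 100, 100) -> after first MaxPool2d: (5, 96, 50, 50) -> after second Conv2d: (5, 24, 50, 50) -> Output: (5, 24, 25, 25)

Answer: (5, 24, 25, 25)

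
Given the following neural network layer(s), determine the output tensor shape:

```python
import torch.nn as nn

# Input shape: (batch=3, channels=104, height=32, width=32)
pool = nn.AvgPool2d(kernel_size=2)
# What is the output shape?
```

Input: (3, 104, 32, 32) -> Output: (3, 104, 16, 16)

Answer: (3, 104, 16, 16)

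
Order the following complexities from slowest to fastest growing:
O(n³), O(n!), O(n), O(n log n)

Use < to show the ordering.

Ordered by growth rate: O(n) < O(n log n) < O(n³) < O(n!)

Answer: O(n) < O(n log n) < O(n³) < O(n!)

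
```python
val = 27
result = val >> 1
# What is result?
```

Trace:
`val = 27` → val = 27
`result = val >> 1` → result = 13
So result = 13

Answer: 13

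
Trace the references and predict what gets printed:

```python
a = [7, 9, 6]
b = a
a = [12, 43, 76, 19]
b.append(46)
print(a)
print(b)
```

Key concept: rebinding vs mutation: a is rebound to a new list, b still points at the original.
Step by step:
`a = [7, 9, 6]` → a = [7, 9, 6]
`b = a` → b = [7, 9, 6] (same object as a)
`a = [12, 43, 76, 19]` → a = [12, 43, 76, 19]
`b.append(46)` → b = [7, 9, 6, 46]
`print(a)` → prints [12, 43, 76, 19]
`print(b)` → prints [7, 9, 6, 46]

Answer:
[12, 43, 76, 19]
[7, 9, 6, 46]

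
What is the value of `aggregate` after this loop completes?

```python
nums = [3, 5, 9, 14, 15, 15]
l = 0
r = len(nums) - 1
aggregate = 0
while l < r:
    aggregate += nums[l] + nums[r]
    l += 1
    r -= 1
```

Sum of pairs from ends
`aggregate` takes the values: 0 → 18 → 38 → 61

Answer: 61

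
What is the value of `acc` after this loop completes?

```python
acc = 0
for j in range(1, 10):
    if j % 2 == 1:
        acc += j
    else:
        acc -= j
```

Add odd, subtract even
`acc` takes the values: 0 → 1 → -1 → 2 → -2 → 3 → -3 → 4 → -4 → 5

Answer: 5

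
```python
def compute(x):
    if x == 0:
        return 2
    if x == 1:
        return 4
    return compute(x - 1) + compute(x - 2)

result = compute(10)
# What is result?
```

Build up from base cases: compute(0)=2, compute(1)=4, compute(2)=6, compute(3)=10, compute(4)=16, compute(5)=26, compute(6)=42, ..., compute(10)=288

Answer: 288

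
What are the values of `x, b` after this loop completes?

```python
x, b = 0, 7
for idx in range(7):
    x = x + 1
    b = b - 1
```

x goes 0→7, b goes 7→0
`x, b` takes the values: (0, 7) → (1, 7) → (1, 6) → (2, 6) → (2, 5) → (3, 5) → (3, 4) → (4, 4) → (4, 3) → (5, 3) → (5, 2) → (6, 2) → (6, 1) → (7, 1) → (7, 0)

Answer: 7, 0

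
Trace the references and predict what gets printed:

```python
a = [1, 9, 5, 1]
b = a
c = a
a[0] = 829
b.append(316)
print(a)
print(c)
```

Key concept: multiple aliases.
Step by step:
`a = [1, 9, 5, 1]` → a = [1, 9, 5, 1]
`b = a` → b = [1, 9, 5, 1] (same object as a)
`c = a` → c = [1, 9, 5, 1] (same object as a, b)
`a[0] = 829` → a = [829, 9, 5, 1] (same object as b, c); b = [829, 9, 5, 1] (same object as a, c); c = [829, 9, 5, 1] (same object as a, b)
`b.append(316)` → a = [829, 9, 5, 1, 316] (same object as b, c); b = [829, 9, 5, 1, 316] (same object as a, c); c = [829, 9, 5, 1, 316] (same object as a, b)
`print(a)` → prints [829, 9, 5, 1, 316]
`print(c)` → prints [829, 9, 5, 1, 316]

Answer:
[829, 9, 5, 1, 316]
[829, 9, 5, 1, 316]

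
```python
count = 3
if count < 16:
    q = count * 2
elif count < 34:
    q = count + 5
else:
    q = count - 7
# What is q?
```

Trace:
`count = 3` → count = 3
`if count < 16: ...` → count < 16 is True → q = 6
So q = 6

Answer: 6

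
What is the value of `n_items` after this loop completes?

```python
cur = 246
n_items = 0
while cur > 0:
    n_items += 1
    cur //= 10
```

Count digits by repeated division by 10
`n_items` takes the values: 0 → 1 → 2 → 3

Answer: 3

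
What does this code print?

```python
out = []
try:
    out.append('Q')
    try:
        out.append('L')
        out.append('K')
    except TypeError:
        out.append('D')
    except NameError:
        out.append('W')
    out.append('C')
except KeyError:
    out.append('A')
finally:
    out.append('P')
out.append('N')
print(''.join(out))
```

Execution trace: 'Q' (try body) → 'L' (inner try body) → 'K' (inner try body, no exception) → 'C' (try body, no exception) → 'P' (finally) → 'N' (after the try/except). Output: QLKCPN

Answer: QLKCPN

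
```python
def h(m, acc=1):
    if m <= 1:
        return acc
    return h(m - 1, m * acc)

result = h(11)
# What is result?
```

Accumulator trace (n, acc): (11, 1) -> (10, 11) -> (9, 110) -> (8, 990) -> (7, 7920) -> (6, 55440) -> (5, 332640) -> (4, 1663200) -> (3, 6652800) -> (2, 19958400) -> (1, 39916800) -> return 39916800

Answer: 39916800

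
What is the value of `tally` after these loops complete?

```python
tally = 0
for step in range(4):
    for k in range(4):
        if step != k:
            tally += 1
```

4² - 4 (exclude diagonal)
`tally` takes the values: 0 → 1 → 2 → 3 → 4 → 5 → 6 → 7 → 8 → 9 → 10 → 11 → 12

Answer: 12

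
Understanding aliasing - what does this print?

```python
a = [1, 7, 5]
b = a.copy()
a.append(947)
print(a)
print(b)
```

Key concept: list.copy() creates independent copy.
Step by step:
`a = [1, 7, 5]` → a = [1, 7, 5]
`b = a.copy()` → b = [1, 7, 5]
`a.append(947)` → a = [1, 7, 5, 947]
`print(a)` → prints [1, 7, 5, 947]
`print(b)` → prints [1, 7, 5]

Answer:
[1, 7, 5, 947]
[1, 7, 5]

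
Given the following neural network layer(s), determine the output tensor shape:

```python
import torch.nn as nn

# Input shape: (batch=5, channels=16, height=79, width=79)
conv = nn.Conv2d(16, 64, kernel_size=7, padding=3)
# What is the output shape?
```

Input: (5, 16, 79, 79) -> Output: (5, 64, 79, 79)

Answer: (5, 64, 79, 79)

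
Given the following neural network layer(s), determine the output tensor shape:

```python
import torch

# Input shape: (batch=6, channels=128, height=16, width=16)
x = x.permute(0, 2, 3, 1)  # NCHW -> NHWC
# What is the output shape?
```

Input: (6, 128, 16, 16) -> Output: (6, 16, 16, 128)

Answer: (6, 16, 16, 128)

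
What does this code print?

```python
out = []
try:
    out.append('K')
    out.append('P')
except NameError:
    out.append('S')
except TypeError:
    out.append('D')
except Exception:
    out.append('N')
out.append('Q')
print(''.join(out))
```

Execution trace: 'K' (try body) → 'P' (try body, no exception) → 'Q' (after the try/except). Output: KPQ

Answer: KPQ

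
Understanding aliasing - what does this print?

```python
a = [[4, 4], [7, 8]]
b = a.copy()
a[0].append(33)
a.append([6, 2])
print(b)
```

Key concept: shallow copy with nested lists.
Step by step:
`a = [[4, 4], [7, 8]]` → a = [[4, 4], [7, 8]]
`b = a.copy()` → b = [[4, 4], [7, 8]]
`a[0].append(33)` → a = [[4, 4, 33], [7, 8]]; b = [[4, 4, 33], [7, 8]]
`a.append([6, 2])` → a = [[4, 4, 33], [7, 8], [6, 2]]
`print(b)` → prints [[4, 4, 33], [7, 8]]

Answer: [[4, 4, 33], [7, 8]]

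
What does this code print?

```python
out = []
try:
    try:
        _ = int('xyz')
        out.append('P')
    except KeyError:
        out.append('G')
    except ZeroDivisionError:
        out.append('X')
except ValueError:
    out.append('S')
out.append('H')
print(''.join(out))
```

Execution trace: 'S' (outer except ValueError) → 'H' (after the try/except). Output: SH

Answer: SH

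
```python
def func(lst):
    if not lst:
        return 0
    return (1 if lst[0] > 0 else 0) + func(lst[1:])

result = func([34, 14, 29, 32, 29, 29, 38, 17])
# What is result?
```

Count of positive elements in [34, 14, 29, 32, 29, 29, 38, 17] = 8

Answer: 8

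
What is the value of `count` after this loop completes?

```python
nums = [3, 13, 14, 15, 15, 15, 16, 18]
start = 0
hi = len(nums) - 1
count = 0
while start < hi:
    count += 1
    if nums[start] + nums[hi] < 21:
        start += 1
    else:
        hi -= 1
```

Steps to find pair summing to 21
`count` takes the values: 0 → 1 → 2 → 3 → 4 → 5 → 6 → 7

Answer: 7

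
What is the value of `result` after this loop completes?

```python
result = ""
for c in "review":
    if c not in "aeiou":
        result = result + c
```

Remove vowels from 'review'
`result` takes the values: "" → "r" → "rv" → "rvw"

Answer: "rvw"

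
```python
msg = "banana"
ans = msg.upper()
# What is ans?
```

Trace:
`msg = "banana"` → msg = 'banana'
`ans = msg.upper()` → ans = 'BANANA'
So ans = 'BANANA'

Answer: 'BANANA'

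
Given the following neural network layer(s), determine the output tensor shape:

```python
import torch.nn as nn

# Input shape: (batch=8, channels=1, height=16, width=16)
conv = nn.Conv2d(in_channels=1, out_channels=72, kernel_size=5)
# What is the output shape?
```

Input: (8, 1, 16, 16) -> Output: (8, 72, 12, 12)

Answer: (8, 72, 12, 12)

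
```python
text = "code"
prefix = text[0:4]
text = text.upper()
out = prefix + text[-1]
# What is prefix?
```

Trace:
`text = "code"` → text = 'code'
`prefix = text[0:4]` → prefix = 'code'
`text = text.upper()` → text = 'CODE'
`out = prefix + text[-1]` → out = 'codeE'
So prefix = 'code'

Answer: 'code'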